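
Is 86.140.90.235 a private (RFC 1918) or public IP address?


RFC 1918 private ranges:
  10.0.0.0/8 (10.0.0.0 - 10.255.255.255)
  172.16.0.0/12 (172.16.0.0 - 172.31.255.255)
  192.168.0.0/16 (192.168.0.0 - 192.168.255.255)
Public (not in any RFC 1918 range)


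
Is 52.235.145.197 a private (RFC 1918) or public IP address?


RFC 1918 private ranges:
  10.0.0.0/8 (10.0.0.0 - 10.255.255.255)
  172.16.0.0/12 (172.16.0.0 - 172.31.255.255)
  192.168.0.0/16 (192.168.0.0 - 192.168.255.255)
Public (not in any RFC 1918 range)


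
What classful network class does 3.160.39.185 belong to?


First octet: 3
Binary: 00000011
0xxxxxxx -> Class A (1-126)
Class A, default mask 255.0.0.0 (/8)


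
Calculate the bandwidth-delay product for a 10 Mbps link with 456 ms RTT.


BDP = bandwidth * RTT
= 10 Mbps * 456 ms
= 10 * 1e6 * 456 / 1000 bits
= 4560000 bits
= 570000 bytes
= 556.6406 KB
BDP = 4560000 bits (570000 bytes)


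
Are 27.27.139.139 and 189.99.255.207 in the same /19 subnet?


Mask: 255.255.224.0
27.27.139.139 AND mask = 27.27.128.0
189.99.255.207 AND mask = 189.99.224.0
No, different subnets (27.27.128.0 vs 189.99.224.0)


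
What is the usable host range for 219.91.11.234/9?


Network: 219.0.0.0
Broadcast: 219.127.255.255
First usable = network + 1
Last usable = broadcast - 1
Range: 219.0.0.1 to 219.127.255.254


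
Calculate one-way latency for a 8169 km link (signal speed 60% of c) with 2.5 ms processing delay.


Speed = 0.6 * 3e5 km/s = 180000 km/s
Propagation delay = 8169 / 180000 = 0.0454 s = 45.3833 ms
Processing delay = 2.5 ms
Total one-way latency = 47.8833 ms


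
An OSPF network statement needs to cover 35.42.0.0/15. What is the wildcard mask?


Subnet mask: 255.254.0.0
Wildcard = 255.255.255.255 - subnet mask
255 - 255 = 0
255 - 254 = 1
255 - 0 = 255
255 - 0 = 255
Wildcard: 0.1.255.255


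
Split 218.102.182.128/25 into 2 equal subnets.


New prefix = 25 + 1 = 26
Each subnet has 64 addresses
  218.102.182.128/26
  218.102.182.192/26
Subnets: 218.102.182.128/26, 218.102.182.192/26


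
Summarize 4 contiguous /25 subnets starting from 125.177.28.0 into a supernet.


Original prefix: /25
Number of subnets: 4 = 2^2
New prefix = 25 - 2 = 23
Supernet: 125.177.28.0/23


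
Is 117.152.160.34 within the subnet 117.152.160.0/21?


Subnet network: 117.152.160.0
Test IP AND mask: 117.152.160.0
Yes, 117.152.160.34 is in 117.152.160.0/21


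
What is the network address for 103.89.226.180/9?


IP:   01100111.01011001.11100010.10110100
Mask: 11111111.10000000.00000000.00000000
AND operation:
Net:  01100111.00000000.00000000.00000000
Network: 103.0.0.0/9


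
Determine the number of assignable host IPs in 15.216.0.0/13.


Host bits = 32 - 13 = 19
Total addresses = 2^19 = 524288
Usable = total - 2 (network and broadcast)
Usable hosts: 524286


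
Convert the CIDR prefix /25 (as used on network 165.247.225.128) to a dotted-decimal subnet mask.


/25 means 25 network bits, 7 host bits
Binary: 11111111111111111111111110000000
Mask: 255.255.255.128


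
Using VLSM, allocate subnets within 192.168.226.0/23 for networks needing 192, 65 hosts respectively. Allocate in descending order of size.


192 hosts -> /24 (254 usable): 192.168.226.0/24
65 hosts -> /25 (126 usable): 192.168.227.0/25
Allocation: 192.168.226.0/24 (192 hosts, 254 usable); 192.168.227.0/25 (65 hosts, 126 usable)


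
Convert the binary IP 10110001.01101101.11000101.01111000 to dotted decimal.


10110001 = 177
01101101 = 109
11000101 = 197
01111000 = 120
IP: 177.109.197.120


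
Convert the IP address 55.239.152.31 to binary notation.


55 = 00110111
239 = 11101111
152 = 10011000
31 = 00011111
Binary: 00110111.11101111.10011000.00011111


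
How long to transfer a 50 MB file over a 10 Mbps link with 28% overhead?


Effective throughput = 10 * (1 - 28/100) = 7.2 Mbps
File size in Mb = 50 * 8 = 400 Mb
Time = 400 / 7.2
Time = 55.5556 seconds


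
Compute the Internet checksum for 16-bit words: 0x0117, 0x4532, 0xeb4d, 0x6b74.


Sum all words (with carry folding):
+ 0x0117 = 0x0117
+ 0x4532 = 0x4649
+ 0xeb4d = 0x3197
+ 0x6b74 = 0x9d0b
One's complement: ~0x9d0b
Checksum = 0x62f4


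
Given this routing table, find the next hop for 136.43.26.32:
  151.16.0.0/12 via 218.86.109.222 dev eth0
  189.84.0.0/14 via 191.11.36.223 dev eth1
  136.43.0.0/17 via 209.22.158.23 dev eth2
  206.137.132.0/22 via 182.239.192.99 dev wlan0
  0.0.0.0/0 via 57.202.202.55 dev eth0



Longest prefix match for 136.43.26.32:
  /12 151.16.0.0: no
  /14 189.84.0.0: no
  /17 136.43.0.0: MATCH
  /22 206.137.132.0: no
  /0 0.0.0.0: MATCH
Selected: next-hop 209.22.158.23 via eth2 (matched /17)


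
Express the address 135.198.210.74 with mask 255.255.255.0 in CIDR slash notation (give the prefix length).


Binary: 11111111.11111111.11111111.00000000
Count leading 1s
Prefix: /24


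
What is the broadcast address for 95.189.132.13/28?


Network: 95.189.132.0/28
Host bits = 4
Set all host bits to 1:
Broadcast: 95.189.132.15


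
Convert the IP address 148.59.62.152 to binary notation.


148 = 10010100
59 = 00111011
62 = 00111110
152 = 10011000
Binary: 10010100.00111011.00111110.10011000


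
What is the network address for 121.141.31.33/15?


IP:   01111001.10001101.00011111.00100001
Mask: 11111111.11111110.00000000.00000000
AND operation:
Net:  01111001.10001100.00000000.00000000
Network: 121.140.0.0/15


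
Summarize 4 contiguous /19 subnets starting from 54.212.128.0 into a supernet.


Original prefix: /19
Number of subnets: 4 = 2^2
New prefix = 19 - 2 = 17
Supernet: 54.212.128.0/17


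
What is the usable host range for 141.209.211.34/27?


Network: 141.209.211.32
Broadcast: 141.209.211.63
First usable = network + 1
Last usable = broadcast - 1
Range: 141.209.211.33 to 141.209.211.62


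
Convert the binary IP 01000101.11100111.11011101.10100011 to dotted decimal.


01000101 = 69
11100111 = 231
11011101 = 221
10100011 = 163
IP: 69.231.221.163


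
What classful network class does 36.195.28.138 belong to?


First octet: 36
Binary: 00100100
0xxxxxxx -> Class A (1-126)
Class A, default mask 255.0.0.0 (/8)


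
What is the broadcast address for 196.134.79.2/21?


Network: 196.134.72.0/21
Host bits = 11
Set all host bits to 1:
Broadcast: 196.134.79.255


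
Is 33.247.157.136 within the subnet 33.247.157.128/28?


Subnet network: 33.247.157.128
Test IP AND mask: 33.247.157.128
Yes, 33.247.157.136 is in 33.247.157.128/28


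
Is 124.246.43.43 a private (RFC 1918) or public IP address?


RFC 1918 private ranges:
  10.0.0.0/8 (10.0.0.0 - 10.255.255.255)
  172.16.0.0/12 (172.16.0.0 - 172.31.255.255)
  192.168.0.0/16 (192.168.0.0 - 192.168.255.255)
Public (not in any RFC 1918 range)


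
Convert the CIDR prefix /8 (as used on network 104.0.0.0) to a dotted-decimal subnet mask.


/8 means 8 network bits, 24 host bits
Binary: 11111111000000000000000000000000
Mask: 255.0.0.0


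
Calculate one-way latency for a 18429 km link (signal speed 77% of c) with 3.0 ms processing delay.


Speed = 0.77 * 3e5 km/s = 231000 km/s
Propagation delay = 18429 / 231000 = 0.0798 s = 79.7792 ms
Processing delay = 3.0 ms
Total one-way latency = 82.7792 ms


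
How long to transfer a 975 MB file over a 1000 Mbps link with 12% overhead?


Effective throughput = 1000 * (1 - 12/100) = 880 Mbps
File size in Mb = 975 * 8 = 7800 Mb
Time = 7800 / 880
Time = 8.8636 seconds


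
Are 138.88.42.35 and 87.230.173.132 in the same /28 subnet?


Mask: 255.255.255.240
138.88.42.35 AND mask = 138.88.42.32
87.230.173.132 AND mask = 87.230.173.128
No, different subnets (138.88.42.32 vs 87.230.173.128)


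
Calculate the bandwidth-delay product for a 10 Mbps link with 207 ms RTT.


BDP = bandwidth * RTT
= 10 Mbps * 207 ms
= 10 * 1e6 * 207 / 1000 bits
= 2070000 bits
= 258750 bytes
= 252.6855 KB
BDP = 2070000 bits (258750 bytes)


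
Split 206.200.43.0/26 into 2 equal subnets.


New prefix = 26 + 1 = 27
Each subnet has 32 addresses
  206.200.43.0/27
  206.200.43.32/27
Subnets: 206.200.43.0/27, 206.200.43.32/27


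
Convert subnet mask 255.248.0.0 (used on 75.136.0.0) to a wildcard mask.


Subnet mask: 255.248.0.0
Wildcard = 255.255.255.255 - subnet mask
255 - 255 = 0
255 - 248 = 7
255 - 0 = 255
255 - 0 = 255
Wildcard: 0.7.255.255


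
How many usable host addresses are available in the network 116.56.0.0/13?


Host bits = 32 - 13 = 19
Total addresses = 2^19 = 524288
Usable = total - 2 (network and broadcast)
Usable hosts: 524286


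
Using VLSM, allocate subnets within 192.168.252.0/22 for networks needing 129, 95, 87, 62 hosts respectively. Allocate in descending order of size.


129 hosts -> /24 (254 usable): 192.168.252.0/24
95 hosts -> /25 (126 usable): 192.168.253.0/25
87 hosts -> /25 (126 usable): 192.168.253.128/25
62 hosts -> /26 (62 usable): 192.168.254.0/26
Allocation: 192.168.252.0/24 (129 hosts, 254 usable); 192.168.253.0/25 (95 hosts, 126 usable); 192.168.253.128/25 (87 hosts, 126 usable); 192.168.254.0/26 (62 hosts, 62 usable)


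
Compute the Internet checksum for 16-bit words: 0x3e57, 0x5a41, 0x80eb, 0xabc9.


Sum all words (with carry folding):
+ 0x3e57 = 0x3e57
+ 0x5a41 = 0x9898
+ 0x80eb = 0x1984
+ 0xabc9 = 0xc54d
One's complement: ~0xc54d
Checksum = 0x3ab2


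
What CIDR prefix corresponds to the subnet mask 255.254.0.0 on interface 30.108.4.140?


Binary: 11111111.11111110.00000000.00000000
Count leading 1s
Prefix: /15


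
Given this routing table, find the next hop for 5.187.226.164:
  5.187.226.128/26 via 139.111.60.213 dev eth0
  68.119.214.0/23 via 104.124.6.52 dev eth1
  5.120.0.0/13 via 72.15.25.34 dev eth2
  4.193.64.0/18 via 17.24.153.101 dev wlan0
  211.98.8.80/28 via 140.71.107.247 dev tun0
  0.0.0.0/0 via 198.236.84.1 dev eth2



Longest prefix match for 5.187.226.164:
  /26 5.187.226.128: MATCH
  /23 68.119.214.0: no
  /13 5.120.0.0: no
  /18 4.193.64.0: no
  /28 211.98.8.80: no
  /0 0.0.0.0: MATCH
Selected: next-hop 139.111.60.213 via eth0 (matched /26)


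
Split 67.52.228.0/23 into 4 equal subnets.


New prefix = 23 + 2 = 25
Each subnet has 128 addresses
  67.52.228.0/25
  67.52.228.128/25
  67.52.229.0/25
  67.52.229.128/25
Subnets: 67.52.228.0/25, 67.52.228.128/25, 67.52.229.0/25, 67.52.229.128/25


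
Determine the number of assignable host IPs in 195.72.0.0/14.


Host bits = 32 - 14 = 18
Total addresses = 2^18 = 262144
Usable = total - 2 (network and broadcast)
Usable hosts: 262142


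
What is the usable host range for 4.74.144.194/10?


Network: 4.64.0.0
Broadcast: 4.127.255.255
First usable = network + 1
Last usable = broadcast - 1
Range: 4.64.0.1 to 4.127.255.254


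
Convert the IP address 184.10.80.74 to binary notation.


184 = 10111000
10 = 00001010
80 = 01010000
74 = 01001010
Binary: 10111000.00001010.01010000.01001010


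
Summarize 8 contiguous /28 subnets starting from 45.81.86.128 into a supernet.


Original prefix: /28
Number of subnets: 8 = 2^3
New prefix = 28 - 3 = 25
Supernet: 45.81.86.128/25


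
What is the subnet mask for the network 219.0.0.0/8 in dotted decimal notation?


/8 means 8 network bits, 24 host bits
Binary: 11111111000000000000000000000000
Mask: 255.0.0.0


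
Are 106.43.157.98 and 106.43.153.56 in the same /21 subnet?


Mask: 255.255.248.0
106.43.157.98 AND mask = 106.43.152.0
106.43.153.56 AND mask = 106.43.152.0
Yes, same subnet (106.43.152.0)


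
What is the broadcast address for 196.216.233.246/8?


Network: 196.0.0.0/8
Host bits = 24
Set all host bits to 1:
Broadcast: 196.255.255.255


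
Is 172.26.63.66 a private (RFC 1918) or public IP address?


RFC 1918 private ranges:
  10.0.0.0/8 (10.0.0.0 - 10.255.255.255)
  172.16.0.0/12 (172.16.0.0 - 172.31.255.255)
  192.168.0.0/16 (192.168.0.0 - 192.168.255.255)
Private (in 172.16.0.0/12)


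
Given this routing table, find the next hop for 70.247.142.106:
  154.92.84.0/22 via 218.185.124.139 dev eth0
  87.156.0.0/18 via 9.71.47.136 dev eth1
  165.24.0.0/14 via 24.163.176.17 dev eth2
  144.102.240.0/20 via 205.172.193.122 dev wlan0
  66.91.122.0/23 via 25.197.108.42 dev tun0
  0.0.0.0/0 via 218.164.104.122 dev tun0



Longest prefix match for 70.247.142.106:
  /22 154.92.84.0: no
  /18 87.156.0.0: no
  /14 165.24.0.0: no
  /20 144.102.240.0: no
  /23 66.91.122.0: no
  /0 0.0.0.0: MATCH
Selected: next-hop 218.164.104.122 via tun0 (matched /0)


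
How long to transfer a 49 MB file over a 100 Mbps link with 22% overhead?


Effective throughput = 100 * (1 - 22/100) = 78 Mbps
File size in Mb = 49 * 8 = 392 Mb
Time = 392 / 78
Time = 5.0256 seconds


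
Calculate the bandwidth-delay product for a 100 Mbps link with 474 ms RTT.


BDP = bandwidth * RTT
= 100 Mbps * 474 ms
= 100 * 1e6 * 474 / 1000 bits
= 47400000 bits
= 5925000 bytes
= 5786.1328 KB
BDP = 47400000 bits (5925000 bytes)


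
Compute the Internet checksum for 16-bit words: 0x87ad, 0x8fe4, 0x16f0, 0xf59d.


Sum all words (with carry folding):
+ 0x87ad = 0x87ad
+ 0x8fe4 = 0x1792
+ 0x16f0 = 0x2e82
+ 0xf59d = 0x2420
One's complement: ~0x2420
Checksum = 0xdbdf


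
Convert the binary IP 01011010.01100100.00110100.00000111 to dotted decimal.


01011010 = 90
01100100 = 100
00110100 = 52
00000111 = 7
IP: 90.100.52.7


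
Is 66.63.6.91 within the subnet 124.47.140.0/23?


Subnet network: 124.47.140.0
Test IP AND mask: 66.63.6.0
No, 66.63.6.91 is not in 124.47.140.0/23


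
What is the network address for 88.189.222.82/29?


IP:   01011000.10111101.11011110.01010010
Mask: 11111111.11111111.11111111.11111000
AND operation:
Net:  01011000.10111101.11011110.01010000
Network: 88.189.222.80/29


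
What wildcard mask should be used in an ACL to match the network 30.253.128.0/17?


Subnet mask: 255.255.128.0
Wildcard = 255.255.255.255 - subnet mask
255 - 255 = 0
255 - 255 = 0
255 - 128 = 127
255 - 0 = 255
Wildcard: 0.0.127.255


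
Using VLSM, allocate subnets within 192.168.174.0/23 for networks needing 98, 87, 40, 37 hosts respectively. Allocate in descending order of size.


98 hosts -> /25 (126 usable): 192.168.174.0/25
87 hosts -> /25 (126 usable): 192.168.174.128/25
40 hosts -> /26 (62 usable): 192.168.175.0/26
37 hosts -> /26 (62 usable): 192.168.175.64/26
Allocation: 192.168.174.0/25 (98 hosts, 126 usable); 192.168.174.128/25 (87 hosts, 126 usable); 192.168.175.0/26 (40 hosts, 62 usable); 192.168.175.64/26 (37 hosts, 62 usable)


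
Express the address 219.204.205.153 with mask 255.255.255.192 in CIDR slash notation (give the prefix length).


Binary: 11111111.11111111.11111111.11000000
Count leading 1s
Prefix: /26


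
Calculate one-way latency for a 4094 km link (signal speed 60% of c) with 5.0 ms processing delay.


Speed = 0.6 * 3e5 km/s = 180000 km/s
Propagation delay = 4094 / 180000 = 0.0227 s = 22.7444 ms
Processing delay = 5.0 ms
Total one-way latency = 27.7444 ms


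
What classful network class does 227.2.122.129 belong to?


First octet: 227
Binary: 11100011
1110xxxx -> Class D (224-239)
Class D (multicast), default mask N/A


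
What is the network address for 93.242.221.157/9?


IP:   01011101.11110010.11011101.10011101
Mask: 11111111.10000000.00000000.00000000
AND operation:
Net:  01011101.10000000.00000000.00000000
Network: 93.128.0.0/9


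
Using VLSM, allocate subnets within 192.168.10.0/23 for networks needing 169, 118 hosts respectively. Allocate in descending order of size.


169 hosts -> /24 (254 usable): 192.168.10.0/24
118 hosts -> /25 (126 usable): 192.168.11.0/25
Allocation: 192.168.10.0/24 (169 hosts, 254 usable); 192.168.11.0/25 (118 hosts, 126 usable)


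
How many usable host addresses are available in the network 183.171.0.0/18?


Host bits = 32 - 18 = 14
Total addresses = 2^14 = 16384
Usable = total - 2 (network and broadcast)
Usable hosts: 16382


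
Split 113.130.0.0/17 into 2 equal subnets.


New prefix = 17 + 1 = 18
Each subnet has 16384 addresses
  113.130.0.0/18
  113.130.64.0/18
Subnets: 113.130.0.0/18, 113.130.64.0/18


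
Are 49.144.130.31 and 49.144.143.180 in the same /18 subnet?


Mask: 255.255.192.0
49.144.130.31 AND mask = 49.144.128.0
49.144.143.180 AND mask = 49.144.128.0
Yes, same subnet (49.144.128.0)


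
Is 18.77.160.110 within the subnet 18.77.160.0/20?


Subnet network: 18.77.160.0
Test IP AND mask: 18.77.160.0
Yes, 18.77.160.110 is in 18.77.160.0/20


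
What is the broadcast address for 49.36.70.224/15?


Network: 49.36.0.0/15
Host bits = 17
Set all host bits to 1:
Broadcast: 49.37.255.255


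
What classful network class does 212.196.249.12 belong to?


First octet: 212
Binary: 11010100
110xxxxx -> Class C (192-223)
Class C, default mask 255.255.255.0 (/24)


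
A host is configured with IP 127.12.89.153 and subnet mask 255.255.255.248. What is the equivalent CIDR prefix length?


Binary: 11111111.11111111.11111111.11111000
Count leading 1s
Prefix: /29


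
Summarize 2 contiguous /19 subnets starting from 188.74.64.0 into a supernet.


Original prefix: /19
Number of subnets: 2 = 2^1
New prefix = 19 - 1 = 18
Supernet: 188.74.64.0/18


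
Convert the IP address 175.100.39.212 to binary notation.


175 = 10101111
100 = 01100100
39 = 00100111
212 = 11010100
Binary: 10101111.01100100.00100111.11010100


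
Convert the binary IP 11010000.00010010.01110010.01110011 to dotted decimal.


11010000 = 208
00010010 = 18
01110010 = 114
01110011 = 115
IP: 208.18.114.115


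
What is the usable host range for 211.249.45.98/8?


Network: 211.0.0.0
Broadcast: 211.255.255.255
First usable = network + 1
Last usable = broadcast - 1
Range: 211.0.0.1 to 211.255.255.254


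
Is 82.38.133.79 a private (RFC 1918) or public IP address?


RFC 1918 private ranges:
  10.0.0.0/8 (10.0.0.0 - 10.255.255.255)
  172.16.0.0/12 (172.16.0.0 - 172.31.255.255)
  192.168.0.0/16 (192.168.0.0 - 192.168.255.255)
Public (not in any RFC 1918 range)


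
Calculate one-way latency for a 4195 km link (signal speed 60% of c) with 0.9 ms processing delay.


Speed = 0.6 * 3e5 km/s = 180000 km/s
Propagation delay = 4195 / 180000 = 0.0233 s = 23.3056 ms
Processing delay = 0.9 ms
Total one-way latency = 24.2056 ms


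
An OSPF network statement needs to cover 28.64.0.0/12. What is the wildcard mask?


Subnet mask: 255.240.0.0
Wildcard = 255.255.255.255 - subnet mask
255 - 255 = 0
255 - 240 = 15
255 - 0 = 255
255 - 0 = 255
Wildcard: 0.15.255.255


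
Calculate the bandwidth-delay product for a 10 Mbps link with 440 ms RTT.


BDP = bandwidth * RTT
= 10 Mbps * 440 ms
= 10 * 1e6 * 440 / 1000 bits
= 4400000 bits
= 550000 bytes
= 537.1094 KB
BDP = 4400000 bits (550000 bytes)


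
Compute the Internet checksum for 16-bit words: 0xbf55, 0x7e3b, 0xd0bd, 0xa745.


Sum all words (with carry folding):
+ 0xbf55 = 0xbf55
+ 0x7e3b = 0x3d91
+ 0xd0bd = 0x0e4f
+ 0xa745 = 0xb594
One's complement: ~0xb594
Checksum = 0x4a6b


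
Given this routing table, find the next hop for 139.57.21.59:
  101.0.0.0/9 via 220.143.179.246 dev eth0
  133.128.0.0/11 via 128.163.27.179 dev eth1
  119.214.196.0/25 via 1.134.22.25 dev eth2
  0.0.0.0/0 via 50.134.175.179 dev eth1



Longest prefix match for 139.57.21.59:
  /9 101.0.0.0: no
  /11 133.128.0.0: no
  /25 119.214.196.0: no
  /0 0.0.0.0: MATCH
Selected: next-hop 50.134.175.179 via eth1 (matched /0)


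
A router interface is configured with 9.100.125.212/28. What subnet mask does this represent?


/28 means 28 network bits, 4 host bits
Binary: 11111111111111111111111111110000
Mask: 255.255.255.240


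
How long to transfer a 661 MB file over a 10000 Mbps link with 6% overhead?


Effective throughput = 10000 * (1 - 6/100) = 9400 Mbps
File size in Mb = 661 * 8 = 5288 Mb
Time = 5288 / 9400
Time = 0.5626 seconds


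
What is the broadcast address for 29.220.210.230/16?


Network: 29.220.0.0/16
Host bits = 16
Set all host bits to 1:
Broadcast: 29.220.255.255


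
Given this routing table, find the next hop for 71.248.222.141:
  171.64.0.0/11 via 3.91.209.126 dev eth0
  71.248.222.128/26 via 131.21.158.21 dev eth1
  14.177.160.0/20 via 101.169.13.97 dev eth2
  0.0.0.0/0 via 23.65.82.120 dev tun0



Longest prefix match for 71.248.222.141:
  /11 171.64.0.0: no
  /26 71.248.222.128: MATCH
  /20 14.177.160.0: no
  /0 0.0.0.0: MATCH
Selected: next-hop 131.21.158.21 via eth1 (matched /26)


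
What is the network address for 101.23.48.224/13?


IP:   01100101.00010111.00110000.11100000
Mask: 11111111.11111000.00000000.00000000
AND operation:
Net:  01100101.00010000.00000000.00000000
Network: 101.16.0.0/13


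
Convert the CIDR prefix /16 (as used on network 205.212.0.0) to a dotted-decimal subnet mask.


/16 means 16 network bits, 16 host bits
Binary: 11111111111111110000000000000000
Mask: 255.255.0.0


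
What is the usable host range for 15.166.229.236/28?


Network: 15.166.229.224
Broadcast: 15.166.229.239
First usable = network + 1
Last usable = broadcast - 1
Range: 15.166.229.225 to 15.166.229.238


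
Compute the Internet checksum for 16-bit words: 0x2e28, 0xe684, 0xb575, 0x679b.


Sum all words (with carry folding):
+ 0x2e28 = 0x2e28
+ 0xe684 = 0x14ad
+ 0xb575 = 0xca22
+ 0x679b = 0x31be
One's complement: ~0x31be
Checksum = 0xce41


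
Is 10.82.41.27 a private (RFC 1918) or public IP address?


RFC 1918 private ranges:
  10.0.0.0/8 (10.0.0.0 - 10.255.255.255)
  172.16.0.0/12 (172.16.0.0 - 172.31.255.255)
  192.168.0.0/16 (192.168.0.0 - 192.168.255.255)
Private (in 10.0.0.0/8)


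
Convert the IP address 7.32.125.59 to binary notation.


7 = 00000111
32 = 00100000
125 = 01111101
59 = 00111011
Binary: 00000111.00100000.01111101.00111011


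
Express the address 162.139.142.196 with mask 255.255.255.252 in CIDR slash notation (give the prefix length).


Binary: 11111111.11111111.11111111.11111100
Count leading 1s
Prefix: /30


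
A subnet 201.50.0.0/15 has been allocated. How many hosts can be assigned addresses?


Host bits = 32 - 15 = 17
Total addresses = 2^17 = 131072
Usable = total - 2 (network and broadcast)
Usable hosts: 131070


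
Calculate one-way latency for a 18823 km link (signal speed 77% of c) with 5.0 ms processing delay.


Speed = 0.77 * 3e5 km/s = 231000 km/s
Propagation delay = 18823 / 231000 = 0.0815 s = 81.4848 ms
Processing delay = 5.0 ms
Total one-way latency = 86.4848 ms


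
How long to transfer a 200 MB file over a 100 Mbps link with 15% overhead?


Effective throughput = 100 * (1 - 15/100) = 85 Mbps
File size in Mb = 200 * 8 = 1600 Mb
Time = 1600 / 85
Time = 18.8235 seconds


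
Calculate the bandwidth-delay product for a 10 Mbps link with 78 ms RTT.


BDP = bandwidth * RTT
= 10 Mbps * 78 ms
= 10 * 1e6 * 78 / 1000 bits
= 780000 bits
= 97500 bytes
= 95.2148 KB
BDP = 780000 bits (97500 bytes)


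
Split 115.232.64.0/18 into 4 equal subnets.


New prefix = 18 + 2 = 20
Each subnet has 4096 addresses
  115.232.64.0/20
  115.232.80.0/20
  115.232.96.0/20
  115.232.112.0/20
Subnets: 115.232.64.0/20, 115.232.80.0/20, 115.232.96.0/20, 115.232.112.0/20


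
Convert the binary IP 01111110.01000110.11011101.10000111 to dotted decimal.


01111110 = 126
01000110 = 70
11011101 = 221
10000111 = 135
IP: 126.70.221.135


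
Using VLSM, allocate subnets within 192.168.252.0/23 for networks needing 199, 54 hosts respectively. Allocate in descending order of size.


199 hosts -> /24 (254 usable): 192.168.252.0/24
54 hosts -> /26 (62 usable): 192.168.253.0/26
Allocation: 192.168.252.0/24 (199 hosts, 254 usable); 192.168.253.0/26 (54 hosts, 62 usable)


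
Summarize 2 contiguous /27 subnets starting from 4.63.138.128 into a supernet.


Original prefix: /27
Number of subnets: 2 = 2^1
New prefix = 27 - 1 = 26
Supernet: 4.63.138.128/26


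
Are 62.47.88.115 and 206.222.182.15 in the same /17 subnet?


Mask: 255.255.128.0
62.47.88.115 AND mask = 62.47.0.0
206.222.182.15 AND mask = 206.222.128.0
No, different subnets (62.47.0.0 vs 206.222.128.0)


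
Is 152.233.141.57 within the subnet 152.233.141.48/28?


Subnet network: 152.233.141.48
Test IP AND mask: 152.233.141.48
Yes, 152.233.141.57 is in 152.233.141.48/28


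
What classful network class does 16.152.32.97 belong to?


First octet: 16
Binary: 00010000
0xxxxxxx -> Class A (1-126)
Class A, default mask 255.0.0.0 (/8)


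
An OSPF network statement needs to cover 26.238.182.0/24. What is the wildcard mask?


Subnet mask: 255.255.255.0
Wildcard = 255.255.255.255 - subnet mask
255 - 255 = 0
255 - 255 = 0
255 - 255 = 0
255 - 0 = 255
Wildcard: 0.0.0.255


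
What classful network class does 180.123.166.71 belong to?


First octet: 180
Binary: 10110100
10xxxxxx -> Class B (128-191)
Class B, default mask 255.255.0.0 (/16)


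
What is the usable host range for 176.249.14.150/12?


Network: 176.240.0.0
Broadcast: 176.255.255.255
First usable = network + 1
Last usable = broadcast - 1
Range: 176.240.0.1 to 176.255.255.254


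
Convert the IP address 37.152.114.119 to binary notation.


37 = 00100101
152 = 10011000
114 = 01110010
119 = 01110111
Binary: 00100101.10011000.01110010.01110111


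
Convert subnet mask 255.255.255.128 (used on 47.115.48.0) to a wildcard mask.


Subnet mask: 255.255.255.128
Wildcard = 255.255.255.255 - subnet mask
255 - 255 = 0
255 - 255 = 0
255 - 255 = 0
255 - 128 = 127
Wildcard: 0.0.0.127


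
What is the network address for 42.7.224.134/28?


IP:   00101010.00000111.11100000.10000110
Mask: 11111111.11111111.11111111.11110000
AND operation:
Net:  00101010.00000111.11100000.10000000
Network: 42.7.224.128/28


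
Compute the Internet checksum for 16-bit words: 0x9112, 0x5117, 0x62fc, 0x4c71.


Sum all words (with carry folding):
+ 0x9112 = 0x9112
+ 0x5117 = 0xe229
+ 0x62fc = 0x4526
+ 0x4c71 = 0x9197
One's complement: ~0x9197
Checksum = 0x6e68


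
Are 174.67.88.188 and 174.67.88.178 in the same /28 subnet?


Mask: 255.255.255.240
174.67.88.188 AND mask = 174.67.88.176
174.67.88.178 AND mask = 174.67.88.176
Yes, same subnet (174.67.88.176)


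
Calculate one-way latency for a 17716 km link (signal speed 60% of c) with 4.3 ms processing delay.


Speed = 0.6 * 3e5 km/s = 180000 km/s
Propagation delay = 17716 / 180000 = 0.0984 s = 98.4222 ms
Processing delay = 4.3 ms
Total one-way latency = 102.7222 ms


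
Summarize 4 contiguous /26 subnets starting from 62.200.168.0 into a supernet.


Original prefix: /26
Number of subnets: 4 = 2^2
New prefix = 26 - 2 = 24
Supernet: 62.200.168.0/24


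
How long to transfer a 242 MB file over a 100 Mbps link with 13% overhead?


Effective throughput = 100 * (1 - 13/100) = 87 Mbps
File size in Mb = 242 * 8 = 1936 Mb
Time = 1936 / 87
Time = 22.2529 seconds


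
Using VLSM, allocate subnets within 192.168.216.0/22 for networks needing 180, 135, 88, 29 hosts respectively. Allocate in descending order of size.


180 hosts -> /24 (254 usable): 192.168.216.0/24
135 hosts -> /24 (254 usable): 192.168.217.0/24
88 hosts -> /25 (126 usable): 192.168.218.0/25
29 hosts -> /27 (30 usable): 192.168.218.128/27
Allocation: 192.168.216.0/24 (180 hosts, 254 usable); 192.168.217.0/24 (135 hosts, 254 usable); 192.168.218.0/25 (88 hosts, 126 usable); 192.168.218.128/27 (29 hosts, 30 usable)


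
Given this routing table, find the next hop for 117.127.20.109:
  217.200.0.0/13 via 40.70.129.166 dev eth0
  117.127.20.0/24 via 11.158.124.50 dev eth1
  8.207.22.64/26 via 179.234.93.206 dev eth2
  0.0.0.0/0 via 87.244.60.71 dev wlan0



Longest prefix match for 117.127.20.109:
  /13 217.200.0.0: no
  /24 117.127.20.0: MATCH
  /26 8.207.22.64: no
  /0 0.0.0.0: MATCH
Selected: next-hop 11.158.124.50 via eth1 (matched /24)


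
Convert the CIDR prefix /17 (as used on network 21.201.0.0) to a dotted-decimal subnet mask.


/17 means 17 network bits, 15 host bits
Binary: 11111111111111111000000000000000
Mask: 255.255.128.0


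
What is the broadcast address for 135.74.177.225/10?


Network: 135.64.0.0/10
Host bits = 22
Set all host bits to 1:
Broadcast: 135.127.255.255


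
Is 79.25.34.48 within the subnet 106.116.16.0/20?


Subnet network: 106.116.16.0
Test IP AND mask: 79.25.32.0
No, 79.25.34.48 is not in 106.116.16.0/20


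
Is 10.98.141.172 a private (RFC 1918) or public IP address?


RFC 1918 private ranges:
  10.0.0.0/8 (10.0.0.0 - 10.255.255.255)
  172.16.0.0/12 (172.16.0.0 - 172.31.255.255)
  192.168.0.0/16 (192.168.0.0 - 192.168.255.255)
Private (in 10.0.0.0/8)


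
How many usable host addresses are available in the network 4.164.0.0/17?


Host bits = 32 - 17 = 15
Total addresses = 2^15 = 32768
Usable = total - 2 (network and broadcast)
Usable hosts: 32766


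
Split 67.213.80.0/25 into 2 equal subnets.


New prefix = 25 + 1 = 26
Each subnet has 64 addresses
  67.213.80.0/26
  67.213.80.64/26
Subnets: 67.213.80.0/26, 67.213.80.64/26


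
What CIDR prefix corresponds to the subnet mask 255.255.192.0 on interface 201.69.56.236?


Binary: 11111111.11111111.11000000.00000000
Count leading 1s
Prefix: /18


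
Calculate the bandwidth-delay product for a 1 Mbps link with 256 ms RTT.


BDP = bandwidth * RTT
= 1 Mbps * 256 ms
= 1 * 1e6 * 256 / 1000 bits
= 256000 bits
= 32000 bytes
= 31.25 KB
BDP = 256000 bits (32000 bytes)


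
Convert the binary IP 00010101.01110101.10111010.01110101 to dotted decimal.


00010101 = 21
01110101 = 117
10111010 = 186
01110101 = 117
IP: 21.117.186.117


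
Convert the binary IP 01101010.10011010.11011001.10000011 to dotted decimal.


01101010 = 106
10011010 = 154
11011001 = 217
10000011 = 131
IP: 106.154.217.131


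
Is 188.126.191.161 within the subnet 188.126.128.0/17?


Subnet network: 188.126.128.0
Test IP AND mask: 188.126.128.0
Yes, 188.126.191.161 is in 188.126.128.0/17


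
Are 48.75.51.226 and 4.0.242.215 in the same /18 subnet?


Mask: 255.255.192.0
48.75.51.226 AND mask = 48.75.0.0
4.0.242.215 AND mask = 4.0.192.0
No, different subnets (48.75.0.0 vs 4.0.192.0)


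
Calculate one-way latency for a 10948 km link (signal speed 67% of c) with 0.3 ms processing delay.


Speed = 0.67 * 3e5 km/s = 201000 km/s
Propagation delay = 10948 / 201000 = 0.0545 s = 54.4677 ms
Processing delay = 0.3 ms
Total one-way latency = 54.7677 ms


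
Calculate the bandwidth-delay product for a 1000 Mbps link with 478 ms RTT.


BDP = bandwidth * RTT
= 1000 Mbps * 478 ms
= 1000 * 1e6 * 478 / 1000 bits
= 478000000 bits
= 59750000 bytes
= 58349.6094 KB
BDP = 478000000 bits (59750000 bytes)


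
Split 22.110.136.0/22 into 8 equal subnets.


New prefix = 22 + 3 = 25
Each subnet has 128 addresses
  22.110.136.0/25
  22.110.136.128/25
  22.110.137.0/25
  22.110.137.128/25
  22.110.138.0/25
  22.110.138.128/25
  22.110.139.0/25
  22.110.139.128/25
Subnets: 22.110.136.0/25, 22.110.136.128/25, 22.110.137.0/25, 22.110.137.128/25, 22.110.138.0/25, 22.110.138.128/25, 22.110.139.0/25, 22.110.139.128/25


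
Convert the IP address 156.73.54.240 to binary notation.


156 = 10011100
73 = 01001001
54 = 00110110
240 = 11110000
Binary: 10011100.01001001.00110110.11110000


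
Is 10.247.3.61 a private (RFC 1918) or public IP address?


RFC 1918 private ranges:
  10.0.0.0/8 (10.0.0.0 - 10.255.255.255)
  172.16.0.0/12 (172.16.0.0 - 172.31.255.255)
  192.168.0.0/16 (192.168.0.0 - 192.168.255.255)
Private (in 10.0.0.0/8)


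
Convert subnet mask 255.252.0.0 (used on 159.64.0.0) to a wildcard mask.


Subnet mask: 255.252.0.0
Wildcard = 255.255.255.255 - subnet mask
255 - 255 = 0
255 - 252 = 3
255 - 0 = 255
255 - 0 = 255
Wildcard: 0.3.255.255


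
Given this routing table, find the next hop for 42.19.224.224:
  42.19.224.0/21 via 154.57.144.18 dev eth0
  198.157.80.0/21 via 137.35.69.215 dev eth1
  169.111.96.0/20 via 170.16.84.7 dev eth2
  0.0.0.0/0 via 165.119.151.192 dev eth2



Longest prefix match for 42.19.224.224:
  /21 42.19.224.0: MATCH
  /21 198.157.80.0: no
  /20 169.111.96.0: no
  /0 0.0.0.0: MATCH
Selected: next-hop 154.57.144.18 via eth0 (matched /21)


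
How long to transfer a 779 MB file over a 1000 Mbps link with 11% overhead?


Effective throughput = 1000 * (1 - 11/100) = 890 Mbps
File size in Mb = 779 * 8 = 6232 Mb
Time = 6232 / 890
Time = 7.0022 seconds


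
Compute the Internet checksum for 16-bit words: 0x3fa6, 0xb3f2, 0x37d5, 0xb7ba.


Sum all words (with carry folding):
+ 0x3fa6 = 0x3fa6
+ 0xb3f2 = 0xf398
+ 0x37d5 = 0x2b6e
+ 0xb7ba = 0xe328
One's complement: ~0xe328
Checksum = 0x1cd7


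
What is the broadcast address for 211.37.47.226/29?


Network: 211.37.47.224/29
Host bits = 3
Set all host bits to 1:
Broadcast: 211.37.47.231


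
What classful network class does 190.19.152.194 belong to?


First octet: 190
Binary: 10111110
10xxxxxx -> Class B (128-191)
Class B, default mask 255.255.0.0 (/16)


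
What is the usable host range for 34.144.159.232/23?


Network: 34.144.158.0
Broadcast: 34.144.159.255
First usable = network + 1
Last usable = broadcast - 1
Range: 34.144.158.1 to 34.144.159.254


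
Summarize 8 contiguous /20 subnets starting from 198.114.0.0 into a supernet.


Original prefix: /20
Number of subnets: 8 = 2^3
New prefix = 20 - 3 = 17
Supernet: 198.114.0.0/17


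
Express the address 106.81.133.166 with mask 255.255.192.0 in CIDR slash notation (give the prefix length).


Binary: 11111111.11111111.11000000.00000000
Count leading 1s
Prefix: /18


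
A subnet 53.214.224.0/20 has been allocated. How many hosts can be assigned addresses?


Host bits = 32 - 20 = 12
Total addresses = 2^12 = 4096
Usable = total - 2 (network and broadcast)
Usable hosts: 4094


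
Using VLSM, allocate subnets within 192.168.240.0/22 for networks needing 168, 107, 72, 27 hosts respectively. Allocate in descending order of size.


168 hosts -> /24 (254 usable): 192.168.240.0/24
107 hosts -> /25 (126 usable): 192.168.241.0/25
72 hosts -> /25 (126 usable): 192.168.241.128/25
27 hosts -> /27 (30 usable): 192.168.242.0/27
Allocation: 192.168.240.0/24 (168 hosts, 254 usable); 192.168.241.0/25 (107 hosts, 126 usable); 192.168.241.128/25 (72 hosts, 126 usable); 192.168.242.0/27 (27 hosts, 30 usable)


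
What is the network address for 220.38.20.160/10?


IP:   11011100.00100110.00010100.10100000
Mask: 11111111.11000000.00000000.00000000
AND operation:
Net:  11011100.00000000.00000000.00000000
Network: 220.0.0.0/10


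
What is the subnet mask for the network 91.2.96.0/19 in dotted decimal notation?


/19 means 19 network bits, 13 host bits
Binary: 11111111111111111110000000000000
Mask: 255.255.224.0


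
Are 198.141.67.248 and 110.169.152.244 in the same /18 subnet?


Mask: 255.255.192.0
198.141.67.248 AND mask = 198.141.64.0
110.169.152.244 AND mask = 110.169.128.0
No, different subnets (198.141.64.0 vs 110.169.128.0)


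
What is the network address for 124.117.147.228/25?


IP:   01111100.01110101.10010011.11100100
Mask: 11111111.11111111.11111111.10000000
AND operation:
Net:  01111100.01110101.10010011.10000000
Network: 124.117.147.128/25


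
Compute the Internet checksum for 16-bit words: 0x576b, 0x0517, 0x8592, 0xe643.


Sum all words (with carry folding):
+ 0x576b = 0x576b
+ 0x0517 = 0x5c82
+ 0x8592 = 0xe214
+ 0xe643 = 0xc858
One's complement: ~0xc858
Checksum = 0x37a7


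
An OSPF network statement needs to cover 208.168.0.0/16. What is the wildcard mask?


Subnet mask: 255.255.0.0
Wildcard = 255.255.255.255 - subnet mask
255 - 255 = 0
255 - 255 = 0
255 - 0 = 255
255 - 0 = 255
Wildcard: 0.0.255.255


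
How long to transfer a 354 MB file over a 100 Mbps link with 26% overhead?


Effective throughput = 100 * (1 - 26/100) = 74 Mbps
File size in Mb = 354 * 8 = 2832 Mb
Time = 2832 / 74
Time = 38.2703 seconds


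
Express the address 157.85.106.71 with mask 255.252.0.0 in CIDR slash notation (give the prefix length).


Binary: 11111111.11111100.00000000.00000000
Count leading 1s
Prefix: /14


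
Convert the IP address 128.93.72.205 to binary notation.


128 = 10000000
93 = 01011101
72 = 01001000
205 = 11001101
Binary: 10000000.01011101.01001000.11001101


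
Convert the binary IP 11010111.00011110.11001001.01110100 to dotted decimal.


11010111 = 215
00011110 = 30
11001001 = 201
01110100 = 116
IP: 215.30.201.116


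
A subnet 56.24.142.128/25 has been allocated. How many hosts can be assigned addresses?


Host bits = 32 - 25 = 7
Total addresses = 2^7 = 128
Usable = total - 2 (network and broadcast)
Usable hosts: 126


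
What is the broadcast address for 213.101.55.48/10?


Network: 213.64.0.0/10
Host bits = 22
Set all host bits to 1:
Broadcast: 213.127.255.255


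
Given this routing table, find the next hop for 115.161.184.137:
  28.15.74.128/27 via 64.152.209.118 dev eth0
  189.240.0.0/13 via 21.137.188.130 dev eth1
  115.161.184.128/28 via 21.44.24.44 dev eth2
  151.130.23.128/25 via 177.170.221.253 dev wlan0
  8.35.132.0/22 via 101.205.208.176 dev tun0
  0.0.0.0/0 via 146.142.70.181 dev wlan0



Longest prefix match for 115.161.184.137:
  /27 28.15.74.128: no
  /13 189.240.0.0: no
  /28 115.161.184.128: MATCH
  /25 151.130.23.128: no
  /22 8.35.132.0: no
  /0 0.0.0.0: MATCH
Selected: next-hop 21.44.24.44 via eth2 (matched /28)


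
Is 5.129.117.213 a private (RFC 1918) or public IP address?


RFC 1918 private ranges:
  10.0.0.0/8 (10.0.0.0 - 10.255.255.255)
  172.16.0.0/12 (172.16.0.0 - 172.31.255.255)
  192.168.0.0/16 (192.168.0.0 - 192.168.255.255)
Public (not in any RFC 1918 range)


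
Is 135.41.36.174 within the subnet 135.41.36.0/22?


Subnet network: 135.41.36.0
Test IP AND mask: 135.41.36.0
Yes, 135.41.36.174 is in 135.41.36.0/22


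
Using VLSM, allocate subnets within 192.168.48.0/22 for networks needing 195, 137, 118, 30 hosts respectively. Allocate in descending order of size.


195 hosts -> /24 (254 usable): 192.168.48.0/24
137 hosts -> /24 (254 usable): 192.168.49.0/24
118 hosts -> /25 (126 usable): 192.168.50.0/25
30 hosts -> /27 (30 usable): 192.168.50.128/27
Allocation: 192.168.48.0/24 (195 hosts, 254 usable); 192.168.49.0/24 (137 hosts, 254 usable); 192.168.50.0/25 (118 hosts, 126 usable); 192.168.50.128/27 (30 hosts, 30 usable)


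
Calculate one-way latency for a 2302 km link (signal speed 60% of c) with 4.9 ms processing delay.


Speed = 0.6 * 3e5 km/s = 180000 km/s
Propagation delay = 2302 / 180000 = 0.0128 s = 12.7889 ms
Processing delay = 4.9 ms
Total one-way latency = 17.6889 ms


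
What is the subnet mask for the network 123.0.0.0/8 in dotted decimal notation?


/8 means 8 network bits, 24 host bits
Binary: 11111111000000000000000000000000
Mask: 255.0.0.0


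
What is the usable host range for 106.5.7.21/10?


Network: 106.0.0.0
Broadcast: 106.63.255.255
First usable = network + 1
Last usable = broadcast - 1
Range: 106.0.0.1 to 106.63.255.254


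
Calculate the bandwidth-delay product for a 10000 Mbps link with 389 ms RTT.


BDP = bandwidth * RTT
= 10000 Mbps * 389 ms
= 10000 * 1e6 * 389 / 1000 bits
= 3890000000 bits
= 486250000 bytes
= 474853.5156 KB
BDP = 3890000000 bits (486250000 bytes)


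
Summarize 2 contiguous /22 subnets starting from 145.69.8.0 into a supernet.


Original prefix: /22
Number of subnets: 2 = 2^1
New prefix = 22 - 1 = 21
Supernet: 145.69.8.0/21


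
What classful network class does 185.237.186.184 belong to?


First octet: 185
Binary: 10111001
10xxxxxx -> Class B (128-191)
Class B, default mask 255.255.0.0 (/16)


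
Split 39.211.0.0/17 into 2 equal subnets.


New prefix = 17 + 1 = 18
Each subnet has 16384 addresses
  39.211.0.0/18
  39.211.64.0/18
Subnets: 39.211.0.0/18, 39.211.64.0/18


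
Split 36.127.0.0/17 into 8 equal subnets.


New prefix = 17 + 3 = 20
Each subnet has 4096 addresses
  36.127.0.0/20
  36.127.16.0/20
  36.127.32.0/20
  36.127.48.0/20
  36.127.64.0/20
  36.127.80.0/20
  36.127.96.0/20
  36.127.112.0/20
Subnets: 36.127.0.0/20, 36.127.16.0/20, 36.127.32.0/20, 36.127.48.0/20, 36.127.64.0/20, 36.127.80.0/20, 36.127.96.0/20, 36.127.112.0/20
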